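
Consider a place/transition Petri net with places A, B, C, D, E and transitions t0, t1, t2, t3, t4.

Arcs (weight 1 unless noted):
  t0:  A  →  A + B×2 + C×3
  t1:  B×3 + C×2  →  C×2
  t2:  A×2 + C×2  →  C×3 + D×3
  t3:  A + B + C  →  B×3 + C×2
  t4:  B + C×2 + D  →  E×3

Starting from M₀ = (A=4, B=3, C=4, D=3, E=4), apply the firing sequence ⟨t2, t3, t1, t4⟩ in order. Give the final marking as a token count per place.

step 1: fire t2:  (A=4, B=3, C=4, D=3, E=4) → (A=2, B=3, C=5, D=6, E=4)
step 2: fire t3:  (A=2, B=3, C=5, D=6, E=4) → (A=1, B=5, C=6, D=6, E=4)
step 3: fire t1:  (A=1, B=5, C=6, D=6, E=4) → (A=1, B=2, C=6, D=6, E=4)
step 4: fire t4:  (A=1, B=2, C=6, D=6, E=4) → (A=1, B=1, C=4, D=5, E=7)

(A=1, B=1, C=4, D=5, E=7)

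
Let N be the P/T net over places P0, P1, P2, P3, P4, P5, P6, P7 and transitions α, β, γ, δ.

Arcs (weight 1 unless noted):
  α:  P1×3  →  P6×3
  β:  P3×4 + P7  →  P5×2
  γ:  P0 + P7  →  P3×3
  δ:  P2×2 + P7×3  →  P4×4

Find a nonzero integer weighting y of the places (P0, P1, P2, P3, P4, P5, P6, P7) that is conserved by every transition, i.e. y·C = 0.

y = (P0:0, P1:0, P2:2, P3:0, P4:1, P5:0, P6:0, P7:0)

Incidence matrix C (rows=places, cols=transitions):
        α    β    γ    δ
   P0   0    0   -1    0
   P1  -3    0    0    0
   P2   0    0    0   -2
   P3   0   -4    3    0
   P4   0    0    0    4
   P5   0    2    0    0
   P6   3    0    0    0
   P7   0   -1   -1   -3

Candidate y = [0, 0, 2, 0, 1, 0, 0, 0]; check y·C column-wise:
  col α: 0·-3 + 2·0 + 1·0 + 0·3 = 0
  col β: 2·0 + 0·-4 + 1·0 + 0·2 + 0·-1 = 0
  col γ: 0·-1 + 2·0 + 0·3 + 1·0 + 0·-1 = 0
  col δ: 2·-2 + 1·4 + 0·-3 = 0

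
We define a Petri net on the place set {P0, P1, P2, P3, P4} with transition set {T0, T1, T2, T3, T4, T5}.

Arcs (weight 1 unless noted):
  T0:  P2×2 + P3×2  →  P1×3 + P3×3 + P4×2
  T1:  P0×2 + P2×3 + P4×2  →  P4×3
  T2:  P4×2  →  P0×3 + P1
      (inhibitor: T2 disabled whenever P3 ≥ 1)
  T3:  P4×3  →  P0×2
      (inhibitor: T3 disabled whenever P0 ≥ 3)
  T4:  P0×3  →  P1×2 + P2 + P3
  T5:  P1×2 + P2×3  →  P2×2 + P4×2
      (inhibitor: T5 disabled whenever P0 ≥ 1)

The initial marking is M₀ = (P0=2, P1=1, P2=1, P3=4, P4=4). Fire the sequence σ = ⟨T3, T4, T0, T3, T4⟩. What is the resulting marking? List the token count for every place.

step 1: fire T3:  (P0=2, P1=1, P2=1, P3=4, P4=4) → (P0=4, P1=1, P2=1, P3=4, P4=1)
step 2: fire T4:  (P0=4, P1=1, P2=1, P3=4, P4=1) → (P0=1, P1=3, P2=2, P3=5, P4=1)
step 3: fire T0:  (P0=1, P1=3, P2=2, P3=5, P4=1) → (P0=1, P1=6, P2=0, P3=6, P4=3)
step 4: fire T3:  (P0=1, P1=6, P2=0, P3=6, P4=3) → (P0=3, P1=6, P2=0, P3=6, P4=0)
step 5: fire T4:  (P0=3, P1=6, P2=0, P3=6, P4=0) → (P0=0, P1=8, P2=1, P3=7, P4=0)

(P0=0, P1=8, P2=1, P3=7, P4=0)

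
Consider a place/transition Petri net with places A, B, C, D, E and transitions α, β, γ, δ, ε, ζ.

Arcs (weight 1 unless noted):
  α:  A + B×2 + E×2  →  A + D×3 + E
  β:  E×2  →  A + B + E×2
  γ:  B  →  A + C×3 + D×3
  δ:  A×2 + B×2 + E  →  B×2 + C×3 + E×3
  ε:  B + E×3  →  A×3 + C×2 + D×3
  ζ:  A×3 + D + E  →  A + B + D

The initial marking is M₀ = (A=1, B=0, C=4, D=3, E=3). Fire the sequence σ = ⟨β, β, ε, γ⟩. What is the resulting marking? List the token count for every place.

step 1: fire β:  (A=1, B=0, C=4, D=3, E=3) → (A=2, B=1, C=4, D=3, E=3)
step 2: fire β:  (A=2, B=1, C=4, D=3, E=3) → (A=3, B=2, C=4, D=3, E=3)
step 3: fire ε:  (A=3, B=2, C=4, D=3, E=3) → (A=6, B=1, C=6, D=6, E=0)
step 4: fire γ:  (A=6, B=1, C=6, D=6, E=0) → (A=7, B=0, C=9, D=9, E=0)

(A=7, B=0, C=9, D=9, E=0)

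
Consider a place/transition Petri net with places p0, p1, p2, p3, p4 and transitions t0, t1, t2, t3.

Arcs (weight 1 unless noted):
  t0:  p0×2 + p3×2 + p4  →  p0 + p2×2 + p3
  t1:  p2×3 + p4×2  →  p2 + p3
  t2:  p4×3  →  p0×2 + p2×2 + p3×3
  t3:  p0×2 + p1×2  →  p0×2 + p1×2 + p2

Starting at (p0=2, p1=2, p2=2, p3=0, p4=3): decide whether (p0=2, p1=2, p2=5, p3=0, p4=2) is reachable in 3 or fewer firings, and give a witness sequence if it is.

NO — not reachable within 3 firings

depth 0: 1 marking
depth 1: 3 markings reached so far
depth 2: 6 markings reached so far
depth 3: 9 markings reached so far
target is not among the 9 markings reachable within 3 steps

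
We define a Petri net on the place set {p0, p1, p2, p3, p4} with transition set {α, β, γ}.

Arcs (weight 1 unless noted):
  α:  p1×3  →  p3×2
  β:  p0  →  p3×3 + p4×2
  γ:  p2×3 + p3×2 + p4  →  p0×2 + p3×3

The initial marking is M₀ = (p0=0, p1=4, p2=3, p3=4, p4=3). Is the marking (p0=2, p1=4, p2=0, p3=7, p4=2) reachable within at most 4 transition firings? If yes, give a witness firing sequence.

depth 0: 1 marking
depth 1: 3 markings reached so far
depth 2: 5 markings reached so far
depth 3: 7 markings reached so far
depth 4: 8 markings reached so far
target is not among the 8 markings reachable within 4 steps

NO — not reachable within 4 firings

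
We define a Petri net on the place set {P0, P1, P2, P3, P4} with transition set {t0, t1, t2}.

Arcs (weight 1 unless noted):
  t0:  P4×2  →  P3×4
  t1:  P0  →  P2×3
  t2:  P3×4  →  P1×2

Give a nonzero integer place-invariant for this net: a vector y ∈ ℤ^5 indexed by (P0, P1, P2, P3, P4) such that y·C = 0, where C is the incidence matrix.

Incidence matrix C (rows=places, cols=transitions):
       t0   t1   t2
   P0   0   -1    0
   P1   0    0    2
   P2   0    3    0
   P3   4    0   -4
   P4  -2    0    0

Candidate y = [3, 0, 1, 0, 0]; check y·C column-wise:
  col t0: 3·0 + 1·0 + 0·4 + 0·-2 = 0
  col t1: 3·-1 + 1·3 = 0
  col t2: 3·0 + 0·2 + 1·0 + 0·-4 = 0

y = (P0:3, P1:0, P2:1, P3:0, P4:0)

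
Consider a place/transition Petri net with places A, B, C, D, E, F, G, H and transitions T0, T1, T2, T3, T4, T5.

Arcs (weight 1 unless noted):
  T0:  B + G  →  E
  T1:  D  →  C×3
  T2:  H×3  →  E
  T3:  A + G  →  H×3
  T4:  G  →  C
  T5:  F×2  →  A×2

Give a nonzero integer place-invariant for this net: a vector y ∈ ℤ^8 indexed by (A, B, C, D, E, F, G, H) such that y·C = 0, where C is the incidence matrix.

y = (A:1, B:1, C:-1, D:-3, E:0, F:1, G:-1, H:0)

Incidence matrix C (rows=places, cols=transitions):
       T0   T1   T2   T3   T4   T5
    A   0    0    0   -1    0    2
    B  -1    0    0    0    0    0
    C   0    3    0    0    1    0
    D   0   -1    0    0    0    0
    E   1    0    1    0    0    0
    F   0    0    0    0    0   -2
    G  -1    0    0   -1   -1    0
    H   0    0   -3    3    0    0

Candidate y = [1, 1, -1, -3, 0, 1, -1, 0]; check y·C column-wise:
  col T0: 1·0 + 1·-1 + -1·0 + -3·0 + 0·1 + 1·0 + -1·-1 = 0
  col T1: 1·0 + 1·0 + -1·3 + -3·-1 + 1·0 + -1·0 = 0
  col T2: 1·0 + 1·0 + -1·0 + -3·0 + 0·1 + 1·0 + -1·0 + 0·-3 = 0
  col T3: 1·-1 + 1·0 + -1·0 + -3·0 + 1·0 + -1·-1 + 0·3 = 0
  col T4: 1·0 + 1·0 + -1·1 + -3·0 + 1·0 + -1·-1 = 0
  col T5: 1·2 + 1·0 + -1·0 + -3·0 + 1·-2 + -1·0 = 0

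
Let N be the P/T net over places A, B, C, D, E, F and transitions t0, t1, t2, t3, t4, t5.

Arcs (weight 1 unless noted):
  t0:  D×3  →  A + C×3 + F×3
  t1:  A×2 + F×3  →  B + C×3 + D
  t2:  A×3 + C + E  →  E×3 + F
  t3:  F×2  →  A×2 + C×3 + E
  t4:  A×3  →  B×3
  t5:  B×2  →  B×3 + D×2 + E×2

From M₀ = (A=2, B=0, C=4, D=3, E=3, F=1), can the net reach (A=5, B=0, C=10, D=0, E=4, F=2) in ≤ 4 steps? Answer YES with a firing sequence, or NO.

step 1: fire t0:  (A=2, B=0, C=4, D=3, E=3, F=1) → (A=3, B=0, C=7, D=0, E=3, F=4)
step 2: fire t3:  (A=3, B=0, C=7, D=0, E=3, F=4) → (A=5, B=0, C=10, D=0, E=4, F=2)

YES — reachable via ⟨t0, t3⟩ (2 firings)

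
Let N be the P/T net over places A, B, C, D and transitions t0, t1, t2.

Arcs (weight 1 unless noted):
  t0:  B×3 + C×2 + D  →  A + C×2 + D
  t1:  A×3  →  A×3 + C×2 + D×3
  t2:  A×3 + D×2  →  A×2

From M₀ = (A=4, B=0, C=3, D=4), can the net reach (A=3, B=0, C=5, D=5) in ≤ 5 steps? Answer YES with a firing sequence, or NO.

YES — reachable via ⟨t1, t2⟩ (2 firings)

step 1: fire t1:  (A=4, B=0, C=3, D=4) → (A=4, B=0, C=5, D=7)
step 2: fire t2:  (A=4, B=0, C=5, D=7) → (A=3, B=0, C=5, D=5)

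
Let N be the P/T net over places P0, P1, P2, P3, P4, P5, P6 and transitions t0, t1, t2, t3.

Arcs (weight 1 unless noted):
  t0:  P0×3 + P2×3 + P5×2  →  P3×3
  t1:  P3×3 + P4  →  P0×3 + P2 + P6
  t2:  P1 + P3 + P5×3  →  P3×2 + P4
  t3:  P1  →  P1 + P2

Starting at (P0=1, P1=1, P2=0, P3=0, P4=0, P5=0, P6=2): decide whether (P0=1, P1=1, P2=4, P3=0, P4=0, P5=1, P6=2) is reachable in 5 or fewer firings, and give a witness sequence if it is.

NO — not reachable within 5 firings

depth 0: 1 marking
depth 1: 2 markings reached so far
depth 2: 3 markings reached so far
depth 3: 4 markings reached so far
depth 4: 5 markings reached so far
depth 5: 6 markings reached so far
target is not among the 6 markings reachable within 5 steps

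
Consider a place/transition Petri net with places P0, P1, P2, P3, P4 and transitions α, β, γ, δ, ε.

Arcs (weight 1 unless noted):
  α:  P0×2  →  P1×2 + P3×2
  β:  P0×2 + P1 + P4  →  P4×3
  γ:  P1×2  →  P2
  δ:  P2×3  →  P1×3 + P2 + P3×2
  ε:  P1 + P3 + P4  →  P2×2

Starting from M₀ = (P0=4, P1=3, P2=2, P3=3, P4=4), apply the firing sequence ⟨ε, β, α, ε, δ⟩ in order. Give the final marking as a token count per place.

step 1: fire ε:  (P0=4, P1=3, P2=2, P3=3, P4=4) → (P0=4, P1=2, P2=4, P3=2, P4=3)
step 2: fire β:  (P0=4, P1=2, P2=4, P3=2, P4=3) → (P0=2, P1=1, P2=4, P3=2, P4=5)
step 3: fire α:  (P0=2, P1=1, P2=4, P3=2, P4=5) → (P0=0, P1=3, P2=4, P3=4, P4=5)
step 4: fire ε:  (P0=0, P1=3, P2=4, P3=4, P4=5) → (P0=0, P1=2, P2=6, P3=3, P4=4)
step 5: fire δ:  (P0=0, P1=2, P2=6, P3=3, P4=4) → (P0=0, P1=5, P2=4, P3=5, P4=4)

(P0=0, P1=5, P2=4, P3=5, P4=4)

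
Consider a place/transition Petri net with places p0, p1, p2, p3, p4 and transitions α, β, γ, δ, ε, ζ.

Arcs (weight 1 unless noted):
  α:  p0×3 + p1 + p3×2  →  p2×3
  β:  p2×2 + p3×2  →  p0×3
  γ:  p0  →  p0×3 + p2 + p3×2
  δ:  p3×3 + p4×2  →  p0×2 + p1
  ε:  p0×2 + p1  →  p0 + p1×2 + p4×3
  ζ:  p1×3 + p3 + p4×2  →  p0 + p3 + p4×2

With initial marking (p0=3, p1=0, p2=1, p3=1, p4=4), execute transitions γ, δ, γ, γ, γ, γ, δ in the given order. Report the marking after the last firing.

(p0=17, p1=2, p2=6, p3=5, p4=0)

step 1: fire γ:  (p0=3, p1=0, p2=1, p3=1, p4=4) → (p0=5, p1=0, p2=2, p3=3, p4=4)
step 2: fire δ:  (p0=5, p1=0, p2=2, p3=3, p4=4) → (p0=7, p1=1, p2=2, p3=0, p4=2)
step 3: fire γ:  (p0=7, p1=1, p2=2, p3=0, p4=2) → (p0=9, p1=1, p2=3, p3=2, p4=2)
step 4: fire γ:  (p0=9, p1=1, p2=3, p3=2, p4=2) → (p0=11, p1=1, p2=4, p3=4, p4=2)
step 5: fire γ:  (p0=11, p1=1, p2=4, p3=4, p4=2) → (p0=13, p1=1, p2=5, p3=6, p4=2)
step 6: fire γ:  (p0=13, p1=1, p2=5, p3=6, p4=2) → (p0=15, p1=1, p2=6, p3=8, p4=2)
step 7: fire δ:  (p0=15, p1=1, p2=6, p3=8, p4=2) → (p0=17, p1=2, p2=6, p3=5, p4=0)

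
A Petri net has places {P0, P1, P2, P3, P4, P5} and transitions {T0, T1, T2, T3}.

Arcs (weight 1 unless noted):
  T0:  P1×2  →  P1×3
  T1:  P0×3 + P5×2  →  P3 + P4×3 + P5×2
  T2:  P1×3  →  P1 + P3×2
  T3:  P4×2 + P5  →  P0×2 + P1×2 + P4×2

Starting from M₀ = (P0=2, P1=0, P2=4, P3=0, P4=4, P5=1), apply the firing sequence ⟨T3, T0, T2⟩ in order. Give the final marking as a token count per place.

step 1: fire T3:  (P0=2, P1=0, P2=4, P3=0, P4=4, P5=1) → (P0=4, P1=2, P2=4, P3=0, P4=4, P5=0)
step 2: fire T0:  (P0=4, P1=2, P2=4, P3=0, P4=4, P5=0) → (P0=4, P1=3, P2=4, P3=0, P4=4, P5=0)
step 3: fire T2:  (P0=4, P1=3, P2=4, P3=0, P4=4, P5=0) → (P0=4, P1=1, P2=4, P3=2, P4=4, P5=0)

(P0=4, P1=1, P2=4, P3=2, P4=4, P5=0)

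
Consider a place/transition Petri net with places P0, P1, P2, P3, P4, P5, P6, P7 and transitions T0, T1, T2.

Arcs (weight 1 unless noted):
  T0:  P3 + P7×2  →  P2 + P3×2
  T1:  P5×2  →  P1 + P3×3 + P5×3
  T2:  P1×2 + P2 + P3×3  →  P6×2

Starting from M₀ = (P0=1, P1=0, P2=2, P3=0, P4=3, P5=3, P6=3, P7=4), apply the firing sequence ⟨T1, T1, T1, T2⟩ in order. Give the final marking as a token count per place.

(P0=1, P1=1, P2=1, P3=6, P4=3, P5=6, P6=5, P7=4)

step 1: fire T1:  (P0=1, P1=0, P2=2, P3=0, P4=3, P5=3, P6=3, P7=4) → (P0=1, P1=1, P2=2, P3=3, P4=3, P5=4, P6=3, P7=4)
step 2: fire T1:  (P0=1, P1=1, P2=2, P3=3, P4=3, P5=4, P6=3, P7=4) → (P0=1, P1=2, P2=2, P3=6, P4=3, P5=5, P6=3, P7=4)
step 3: fire T1:  (P0=1, P1=2, P2=2, P3=6, P4=3, P5=5, P6=3, P7=4) → (P0=1, P1=3, P2=2, P3=9, P4=3, P5=6, P6=3, P7=4)
step 4: fire T2:  (P0=1, P1=3, P2=2, P3=9, P4=3, P5=6, P6=3, P7=4) → (P0=1, P1=1, P2=1, P3=6, P4=3, P5=6, P6=5, P7=4)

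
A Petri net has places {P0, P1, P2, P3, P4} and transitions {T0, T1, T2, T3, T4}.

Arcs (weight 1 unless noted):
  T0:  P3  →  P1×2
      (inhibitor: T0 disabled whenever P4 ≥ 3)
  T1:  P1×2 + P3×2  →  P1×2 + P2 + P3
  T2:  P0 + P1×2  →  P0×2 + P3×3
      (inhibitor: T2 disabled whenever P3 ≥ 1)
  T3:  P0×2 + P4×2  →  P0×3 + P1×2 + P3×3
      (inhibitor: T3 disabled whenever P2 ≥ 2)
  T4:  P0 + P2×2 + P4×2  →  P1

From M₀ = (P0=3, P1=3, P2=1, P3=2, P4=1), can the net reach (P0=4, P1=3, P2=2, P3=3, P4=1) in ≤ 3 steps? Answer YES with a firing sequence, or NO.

YES — reachable via ⟨T1, T0, T2⟩ (3 firings)

step 1: fire T1:  (P0=3, P1=3, P2=1, P3=2, P4=1) → (P0=3, P1=3, P2=2, P3=1, P4=1)
step 2: fire T0:  (P0=3, P1=3, P2=2, P3=1, P4=1) → (P0=3, P1=5, P2=2, P3=0, P4=1)
step 3: fire T2:  (P0=3, P1=5, P2=2, P3=0, P4=1) → (P0=4, P1=3, P2=2, P3=3, P4=1)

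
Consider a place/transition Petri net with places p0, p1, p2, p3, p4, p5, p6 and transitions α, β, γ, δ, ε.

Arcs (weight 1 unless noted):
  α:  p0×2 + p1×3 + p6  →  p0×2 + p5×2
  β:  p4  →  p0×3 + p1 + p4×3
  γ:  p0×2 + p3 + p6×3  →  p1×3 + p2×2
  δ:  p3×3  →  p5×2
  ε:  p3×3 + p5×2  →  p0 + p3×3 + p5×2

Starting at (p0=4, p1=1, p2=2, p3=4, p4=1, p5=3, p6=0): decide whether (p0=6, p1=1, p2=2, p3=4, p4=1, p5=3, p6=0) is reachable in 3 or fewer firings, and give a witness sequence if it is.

YES — reachable via ⟨ε, ε⟩ (2 firings)

step 1: fire ε:  (p0=4, p1=1, p2=2, p3=4, p4=1, p5=3, p6=0) → (p0=5, p1=1, p2=2, p3=4, p4=1, p5=3, p6=0)
step 2: fire ε:  (p0=5, p1=1, p2=2, p3=4, p4=1, p5=3, p6=0) → (p0=6, p1=1, p2=2, p3=4, p4=1, p5=3, p6=0)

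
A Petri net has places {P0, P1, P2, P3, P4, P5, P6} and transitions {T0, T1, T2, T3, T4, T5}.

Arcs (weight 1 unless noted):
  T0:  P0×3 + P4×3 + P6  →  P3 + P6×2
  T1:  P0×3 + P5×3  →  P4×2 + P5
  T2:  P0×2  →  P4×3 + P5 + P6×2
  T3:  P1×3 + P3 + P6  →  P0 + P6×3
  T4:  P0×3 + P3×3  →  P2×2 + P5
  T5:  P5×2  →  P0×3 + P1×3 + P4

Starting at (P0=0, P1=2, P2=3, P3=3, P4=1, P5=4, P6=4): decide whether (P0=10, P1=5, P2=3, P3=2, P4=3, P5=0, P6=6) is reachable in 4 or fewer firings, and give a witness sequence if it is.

NO — not reachable within 4 firings

depth 0: 1 marking
depth 1: 2 markings reached so far
depth 2: 6 markings reached so far
depth 3: 11 markings reached so far
depth 4: 19 markings reached so far
target is not among the 19 markings reachable within 4 steps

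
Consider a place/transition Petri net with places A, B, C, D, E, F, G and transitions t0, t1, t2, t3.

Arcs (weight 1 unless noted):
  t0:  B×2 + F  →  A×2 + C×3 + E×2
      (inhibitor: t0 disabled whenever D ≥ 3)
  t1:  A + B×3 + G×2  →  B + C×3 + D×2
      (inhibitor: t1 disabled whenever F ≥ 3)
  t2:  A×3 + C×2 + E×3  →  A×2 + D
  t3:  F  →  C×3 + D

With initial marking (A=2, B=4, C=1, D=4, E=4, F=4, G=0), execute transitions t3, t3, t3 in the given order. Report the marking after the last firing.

step 1: fire t3:  (A=2, B=4, C=1, D=4, E=4, F=4, G=0) → (A=2, B=4, C=4, D=5, E=4, F=3, G=0)
step 2: fire t3:  (A=2, B=4, C=4, D=5, E=4, F=3, G=0) → (A=2, B=4, C=7, D=6, E=4, F=2, G=0)
step 3: fire t3:  (A=2, B=4, C=7, D=6, E=4, F=2, G=0) → (A=2, B=4, C=10, D=7, E=4, F=1, G=0)

(A=2, B=4, C=10, D=7, E=4, F=1, G=0)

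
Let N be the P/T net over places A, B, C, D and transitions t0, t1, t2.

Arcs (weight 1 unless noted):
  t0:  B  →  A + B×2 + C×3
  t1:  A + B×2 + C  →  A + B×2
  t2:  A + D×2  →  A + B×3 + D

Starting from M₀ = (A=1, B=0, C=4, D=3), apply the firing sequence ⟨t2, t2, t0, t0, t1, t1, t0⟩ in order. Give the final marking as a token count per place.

(A=4, B=9, C=11, D=1)

step 1: fire t2:  (A=1, B=0, C=4, D=3) → (A=1, B=3, C=4, D=2)
step 2: fire t2:  (A=1, B=3, C=4, D=2) → (A=1, B=6, C=4, D=1)
step 3: fire t0:  (A=1, B=6, C=4, D=1) → (A=2, B=7, C=7, D=1)
step 4: fire t0:  (A=2, B=7, C=7, D=1) → (A=3, B=8, C=10, D=1)
step 5: fire t1:  (A=3, B=8, C=10, D=1) → (A=3, B=8, C=9, D=1)
step 6: fire t1:  (A=3, B=8, C=9, D=1) → (A=3, B=8, C=8, D=1)
step 7: fire t0:  (A=3, B=8, C=8, D=1) → (A=4, B=9, C=11, D=1)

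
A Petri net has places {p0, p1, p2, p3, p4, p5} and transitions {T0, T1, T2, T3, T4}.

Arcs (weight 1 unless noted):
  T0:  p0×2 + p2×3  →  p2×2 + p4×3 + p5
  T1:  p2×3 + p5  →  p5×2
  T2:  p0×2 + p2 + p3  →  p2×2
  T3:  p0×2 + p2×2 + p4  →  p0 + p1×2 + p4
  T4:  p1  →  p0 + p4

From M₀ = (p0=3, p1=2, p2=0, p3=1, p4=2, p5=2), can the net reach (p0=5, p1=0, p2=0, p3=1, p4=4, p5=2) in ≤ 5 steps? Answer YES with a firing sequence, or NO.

step 1: fire T4:  (p0=3, p1=2, p2=0, p3=1, p4=2, p5=2) → (p0=4, p1=1, p2=0, p3=1, p4=3, p5=2)
step 2: fire T4:  (p0=4, p1=1, p2=0, p3=1, p4=3, p5=2) → (p0=5, p1=0, p2=0, p3=1, p4=4, p5=2)

YES — reachable via ⟨T4, T4⟩ (2 firings)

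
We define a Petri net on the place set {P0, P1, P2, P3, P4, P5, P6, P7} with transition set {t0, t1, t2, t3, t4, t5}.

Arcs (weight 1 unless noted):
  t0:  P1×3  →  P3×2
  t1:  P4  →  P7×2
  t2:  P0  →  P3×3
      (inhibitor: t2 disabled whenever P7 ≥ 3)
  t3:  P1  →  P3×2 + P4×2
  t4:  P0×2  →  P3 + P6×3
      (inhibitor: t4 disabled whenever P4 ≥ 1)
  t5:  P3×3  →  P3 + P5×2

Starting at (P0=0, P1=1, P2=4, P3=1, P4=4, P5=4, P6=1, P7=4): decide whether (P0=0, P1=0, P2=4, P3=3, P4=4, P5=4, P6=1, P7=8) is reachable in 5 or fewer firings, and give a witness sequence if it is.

step 1: fire t1:  (P0=0, P1=1, P2=4, P3=1, P4=4, P5=4, P6=1, P7=4) → (P0=0, P1=1, P2=4, P3=1, P4=3, P5=4, P6=1, P7=6)
step 2: fire t1:  (P0=0, P1=1, P2=4, P3=1, P4=3, P5=4, P6=1, P7=6) → (P0=0, P1=1, P2=4, P3=1, P4=2, P5=4, P6=1, P7=8)
step 3: fire t3:  (P0=0, P1=1, P2=4, P3=1, P4=2, P5=4, P6=1, P7=8) → (P0=0, P1=0, P2=4, P3=3, P4=4, P5=4, P6=1, P7=8)

YES — reachable via ⟨t1, t1, t3⟩ (3 firings)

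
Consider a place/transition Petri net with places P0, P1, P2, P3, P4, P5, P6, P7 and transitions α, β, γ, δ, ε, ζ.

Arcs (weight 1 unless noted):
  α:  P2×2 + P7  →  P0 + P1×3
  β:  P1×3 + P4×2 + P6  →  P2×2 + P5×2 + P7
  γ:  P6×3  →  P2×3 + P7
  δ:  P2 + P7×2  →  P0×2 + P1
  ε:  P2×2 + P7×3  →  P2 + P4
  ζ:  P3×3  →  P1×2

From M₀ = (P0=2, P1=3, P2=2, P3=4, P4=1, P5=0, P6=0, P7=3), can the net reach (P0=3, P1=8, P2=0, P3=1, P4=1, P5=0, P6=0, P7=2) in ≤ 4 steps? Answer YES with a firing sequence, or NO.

step 1: fire α:  (P0=2, P1=3, P2=2, P3=4, P4=1, P5=0, P6=0, P7=3) → (P0=3, P1=6, P2=0, P3=4, P4=1, P5=0, P6=0, P7=2)
step 2: fire ζ:  (P0=3, P1=6, P2=0, P3=4, P4=1, P5=0, P6=0, P7=2) → (P0=3, P1=8, P2=0, P3=1, P4=1, P5=0, P6=0, P7=2)

YES — reachable via ⟨α, ζ⟩ (2 firings)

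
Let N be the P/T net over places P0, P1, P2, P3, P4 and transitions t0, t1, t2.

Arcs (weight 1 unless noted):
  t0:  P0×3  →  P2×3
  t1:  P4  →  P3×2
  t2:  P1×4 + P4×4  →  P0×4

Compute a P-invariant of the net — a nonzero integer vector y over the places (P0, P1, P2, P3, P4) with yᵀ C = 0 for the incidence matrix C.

Incidence matrix C (rows=places, cols=transitions):
       t0   t1   t2
   P0  -3    0    4
   P1   0    0   -4
   P2   3    0    0
   P3   0    2    0
   P4   0   -1   -4

Candidate y = [1, 1, 1, 0, 0]; check y·C column-wise:
  col t0: 1·-3 + 1·0 + 1·3 = 0
  col t1: 1·0 + 1·0 + 1·0 + 0·2 + 0·-1 = 0
  col t2: 1·4 + 1·-4 + 1·0 + 0·-4 = 0

y = (P0:1, P1:1, P2:1, P3:0, P4:0)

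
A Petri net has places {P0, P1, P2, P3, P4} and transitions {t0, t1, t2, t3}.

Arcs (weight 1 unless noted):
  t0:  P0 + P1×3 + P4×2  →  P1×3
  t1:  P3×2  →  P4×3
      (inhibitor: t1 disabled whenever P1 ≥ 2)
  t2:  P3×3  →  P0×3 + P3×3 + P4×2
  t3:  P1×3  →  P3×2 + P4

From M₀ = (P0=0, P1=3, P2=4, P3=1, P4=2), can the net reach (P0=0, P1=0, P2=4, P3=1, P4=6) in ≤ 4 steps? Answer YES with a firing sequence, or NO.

step 1: fire t3:  (P0=0, P1=3, P2=4, P3=1, P4=2) → (P0=0, P1=0, P2=4, P3=3, P4=3)
step 2: fire t1:  (P0=0, P1=0, P2=4, P3=3, P4=3) → (P0=0, P1=0, P2=4, P3=1, P4=6)

YES — reachable via ⟨t3, t1⟩ (2 firings)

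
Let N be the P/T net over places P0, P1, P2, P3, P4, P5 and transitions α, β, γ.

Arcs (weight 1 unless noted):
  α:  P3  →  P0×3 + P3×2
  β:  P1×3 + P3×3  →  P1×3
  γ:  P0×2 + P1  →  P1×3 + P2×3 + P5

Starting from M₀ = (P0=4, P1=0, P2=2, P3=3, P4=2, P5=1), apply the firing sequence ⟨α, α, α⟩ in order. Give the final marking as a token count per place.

(P0=13, P1=0, P2=2, P3=6, P4=2, P5=1)

step 1: fire α:  (P0=4, P1=0, P2=2, P3=3, P4=2, P5=1) → (P0=7, P1=0, P2=2, P3=4, P4=2, P5=1)
step 2: fire α:  (P0=7, P1=0, P2=2, P3=4, P4=2, P5=1) → (P0=10, P1=0, P2=2, P3=5, P4=2, P5=1)
step 3: fire α:  (P0=10, P1=0, P2=2, P3=5, P4=2, P5=1) → (P0=13, P1=0, P2=2, P3=6, P4=2, P5=1)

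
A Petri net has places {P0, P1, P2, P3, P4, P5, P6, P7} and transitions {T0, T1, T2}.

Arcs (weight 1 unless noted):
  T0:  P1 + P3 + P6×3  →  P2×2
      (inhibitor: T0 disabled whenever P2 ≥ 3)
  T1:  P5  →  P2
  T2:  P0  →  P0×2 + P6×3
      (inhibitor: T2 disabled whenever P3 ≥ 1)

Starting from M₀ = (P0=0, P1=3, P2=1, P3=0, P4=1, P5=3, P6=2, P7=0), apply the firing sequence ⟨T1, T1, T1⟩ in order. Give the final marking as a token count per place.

(P0=0, P1=3, P2=4, P3=0, P4=1, P5=0, P6=2, P7=0)

step 1: fire T1:  (P0=0, P1=3, P2=1, P3=0, P4=1, P5=3, P6=2, P7=0) → (P0=0, P1=3, P2=2, P3=0, P4=1, P5=2, P6=2, P7=0)
step 2: fire T1:  (P0=0, P1=3, P2=2, P3=0, P4=1, P5=2, P6=2, P7=0) → (P0=0, P1=3, P2=3, P3=0, P4=1, P5=1, P6=2, P7=0)
step 3: fire T1:  (P0=0, P1=3, P2=3, P3=0, P4=1, P5=1, P6=2, P7=0) → (P0=0, P1=3, P2=4, P3=0, P4=1, P5=0, P6=2, P7=0)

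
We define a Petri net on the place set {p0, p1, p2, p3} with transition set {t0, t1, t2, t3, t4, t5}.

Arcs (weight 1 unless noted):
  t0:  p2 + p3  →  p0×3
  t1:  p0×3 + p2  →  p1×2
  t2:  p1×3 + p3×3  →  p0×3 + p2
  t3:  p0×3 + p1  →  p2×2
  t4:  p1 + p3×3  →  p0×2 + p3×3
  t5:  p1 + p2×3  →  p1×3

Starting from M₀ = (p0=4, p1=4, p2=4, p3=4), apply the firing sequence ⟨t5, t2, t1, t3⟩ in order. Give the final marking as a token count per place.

(p0=1, p1=4, p2=3, p3=1)

step 1: fire t5:  (p0=4, p1=4, p2=4, p3=4) → (p0=4, p1=6, p2=1, p3=4)
step 2: fire t2:  (p0=4, p1=6, p2=1, p3=4) → (p0=7, p1=3, p2=2, p3=1)
step 3: fire t1:  (p0=7, p1=3, p2=2, p3=1) → (p0=4, p1=5, p2=1, p3=1)
step 4: fire t3:  (p0=4, p1=5, p2=1, p3=1) → (p0=1, p1=4, p2=3, p3=1)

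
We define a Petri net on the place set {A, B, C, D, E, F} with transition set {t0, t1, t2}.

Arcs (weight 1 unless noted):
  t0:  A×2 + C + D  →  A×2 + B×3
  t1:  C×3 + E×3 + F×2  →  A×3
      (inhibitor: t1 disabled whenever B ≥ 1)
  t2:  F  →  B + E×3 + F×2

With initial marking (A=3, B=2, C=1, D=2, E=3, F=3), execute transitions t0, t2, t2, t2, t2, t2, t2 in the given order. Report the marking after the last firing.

step 1: fire t0:  (A=3, B=2, C=1, D=2, E=3, F=3) → (A=3, B=5, C=0, D=1, E=3, F=3)
step 2: fire t2:  (A=3, B=5, C=0, D=1, E=3, F=3) → (A=3, B=6, C=0, D=1, E=6, F=4)
step 3: fire t2:  (A=3, B=6, C=0, D=1, E=6, F=4) → (A=3, B=7, C=0, D=1, E=9, F=5)
step 4: fire t2:  (A=3, B=7, C=0, D=1, E=9, F=5) → (A=3, B=8, C=0, D=1, E=12, F=6)
step 5: fire t2:  (A=3, B=8, C=0, D=1, E=12, F=6) → (A=3, B=9, C=0, D=1, E=15, F=7)
step 6: fire t2:  (A=3, B=9, C=0, D=1, E=15, F=7) → (A=3, B=10, C=0, D=1, E=18, F=8)
step 7: fire t2:  (A=3, B=10, C=0, D=1, E=18, F=8) → (A=3, B=11, C=0, D=1, E=21, F=9)

(A=3, B=11, C=0, D=1, E=21, F=9)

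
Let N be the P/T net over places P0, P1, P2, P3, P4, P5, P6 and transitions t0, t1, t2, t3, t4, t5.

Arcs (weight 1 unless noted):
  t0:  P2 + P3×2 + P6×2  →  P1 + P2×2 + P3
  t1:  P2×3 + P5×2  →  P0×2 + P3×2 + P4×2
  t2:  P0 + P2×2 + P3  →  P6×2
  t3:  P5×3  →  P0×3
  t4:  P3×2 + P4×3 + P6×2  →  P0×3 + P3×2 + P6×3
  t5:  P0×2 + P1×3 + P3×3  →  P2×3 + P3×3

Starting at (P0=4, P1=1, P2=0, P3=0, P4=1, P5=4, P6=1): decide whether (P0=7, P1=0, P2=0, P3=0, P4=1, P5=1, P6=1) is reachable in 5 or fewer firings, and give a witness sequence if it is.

depth 0: 1 marking
depth 1: 2 markings reached so far
depth 2: 2 markings reached so far
(frontier empty at depth 2; search complete)
target is not among the 2 markings reachable within 5 steps

NO — not reachable within 5 firings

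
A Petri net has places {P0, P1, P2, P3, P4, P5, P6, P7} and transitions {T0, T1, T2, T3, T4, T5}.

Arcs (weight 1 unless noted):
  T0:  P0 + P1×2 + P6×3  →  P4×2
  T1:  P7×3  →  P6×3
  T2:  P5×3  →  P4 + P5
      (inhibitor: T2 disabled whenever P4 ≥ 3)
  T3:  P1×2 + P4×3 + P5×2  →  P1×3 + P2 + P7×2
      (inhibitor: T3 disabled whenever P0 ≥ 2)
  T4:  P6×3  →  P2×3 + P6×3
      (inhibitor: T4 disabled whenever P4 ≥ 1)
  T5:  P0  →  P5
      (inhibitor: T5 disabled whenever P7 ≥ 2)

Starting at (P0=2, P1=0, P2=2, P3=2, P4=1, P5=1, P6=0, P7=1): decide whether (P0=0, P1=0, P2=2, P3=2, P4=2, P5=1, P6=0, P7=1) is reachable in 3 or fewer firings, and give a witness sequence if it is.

step 1: fire T5:  (P0=2, P1=0, P2=2, P3=2, P4=1, P5=1, P6=0, P7=1) → (P0=1, P1=0, P2=2, P3=2, P4=1, P5=2, P6=0, P7=1)
step 2: fire T5:  (P0=1, P1=0, P2=2, P3=2, P4=1, P5=2, P6=0, P7=1) → (P0=0, P1=0, P2=2, P3=2, P4=1, P5=3, P6=0, P7=1)
step 3: fire T2:  (P0=0, P1=0, P2=2, P3=2, P4=1, P5=3, P6=0, P7=1) → (P0=0, P1=0, P2=2, P3=2, P4=2, P5=1, P6=0, P7=1)

YES — reachable via ⟨T5, T5, T2⟩ (3 firings)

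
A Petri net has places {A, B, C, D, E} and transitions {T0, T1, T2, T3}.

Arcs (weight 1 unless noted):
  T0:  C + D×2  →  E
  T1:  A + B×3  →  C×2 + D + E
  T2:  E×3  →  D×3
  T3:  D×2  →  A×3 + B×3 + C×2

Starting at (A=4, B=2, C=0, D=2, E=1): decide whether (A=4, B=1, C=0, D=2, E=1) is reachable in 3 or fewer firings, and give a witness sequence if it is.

NO — not reachable within 3 firings

depth 0: 1 marking
depth 1: 2 markings reached so far
depth 2: 3 markings reached so far
depth 3: 3 markings reached so far
(frontier empty at depth 3; search complete)
target is not among the 3 markings reachable within 3 steps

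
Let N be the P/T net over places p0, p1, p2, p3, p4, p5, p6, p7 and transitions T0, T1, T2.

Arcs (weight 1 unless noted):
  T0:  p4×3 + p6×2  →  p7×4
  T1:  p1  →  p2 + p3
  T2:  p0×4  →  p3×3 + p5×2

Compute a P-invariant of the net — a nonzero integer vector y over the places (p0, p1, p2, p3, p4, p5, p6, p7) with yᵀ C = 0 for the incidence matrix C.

y = (p0:0, p1:1, p2:1, p3:0, p4:0, p5:0, p6:0, p7:0)

Incidence matrix C (rows=places, cols=transitions):
       T0   T1   T2
   p0   0    0   -4
   p1   0   -1    0
   p2   0    1    0
   p3   0    1    3
   p4  -3    0    0
   p5   0    0    2
   p6  -2    0    0
   p7   4    0    0

Candidate y = [0, 1, 1, 0, 0, 0, 0, 0]; check y·C column-wise:
  col T0: 1·0 + 1·0 + 0·-3 + 0·-2 + 0·4 = 0
  col T1: 1·-1 + 1·1 + 0·1 = 0
  col T2: 0·-4 + 1·0 + 1·0 + 0·3 + 0·2 = 0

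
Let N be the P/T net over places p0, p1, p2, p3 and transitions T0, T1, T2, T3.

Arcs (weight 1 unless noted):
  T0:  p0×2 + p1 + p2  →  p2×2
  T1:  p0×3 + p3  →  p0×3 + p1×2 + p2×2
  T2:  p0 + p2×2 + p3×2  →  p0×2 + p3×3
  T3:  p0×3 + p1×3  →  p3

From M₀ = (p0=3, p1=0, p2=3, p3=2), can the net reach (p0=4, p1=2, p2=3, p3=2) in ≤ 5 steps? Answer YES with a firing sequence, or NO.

YES — reachable via ⟨T2, T1⟩ (2 firings)

step 1: fire T2:  (p0=3, p1=0, p2=3, p3=2) → (p0=4, p1=0, p2=1, p3=3)
step 2: fire T1:  (p0=4, p1=0, p2=1, p3=3) → (p0=4, p1=2, p2=3, p3=2)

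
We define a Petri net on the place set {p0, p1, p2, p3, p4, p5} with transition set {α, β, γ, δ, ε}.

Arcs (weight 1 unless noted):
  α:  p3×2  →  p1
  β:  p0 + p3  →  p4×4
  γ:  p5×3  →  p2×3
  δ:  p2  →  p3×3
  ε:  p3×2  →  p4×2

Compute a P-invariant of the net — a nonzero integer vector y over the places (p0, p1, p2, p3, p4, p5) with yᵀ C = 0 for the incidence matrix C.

y = (p0:3, p1:2, p2:3, p3:1, p4:1, p5:3)

Incidence matrix C (rows=places, cols=transitions):
        α    β    γ    δ    ε
   p0   0   -1    0    0    0
   p1   1    0    0    0    0
   p2   0    0    3   -1    0
   p3  -2   -1    0    3   -2
   p4   0    4    0    0    2
   p5   0    0   -3    0    0

Candidate y = [3, 2, 3, 1, 1, 3]; check y·C column-wise:
  col α: 3·0 + 2·1 + 3·0 + 1·-2 + 1·0 + 3·0 = 0
  col β: 3·-1 + 2·0 + 3·0 + 1·-1 + 1·4 + 3·0 = 0
  col γ: 3·0 + 2·0 + 3·3 + 1·0 + 1·0 + 3·-3 = 0
  col δ: 3·0 + 2·0 + 3·-1 + 1·3 + 1·0 + 3·0 = 0
  col ε: 3·0 + 2·0 + 3·0 + 1·-2 + 1·2 + 3·0 = 0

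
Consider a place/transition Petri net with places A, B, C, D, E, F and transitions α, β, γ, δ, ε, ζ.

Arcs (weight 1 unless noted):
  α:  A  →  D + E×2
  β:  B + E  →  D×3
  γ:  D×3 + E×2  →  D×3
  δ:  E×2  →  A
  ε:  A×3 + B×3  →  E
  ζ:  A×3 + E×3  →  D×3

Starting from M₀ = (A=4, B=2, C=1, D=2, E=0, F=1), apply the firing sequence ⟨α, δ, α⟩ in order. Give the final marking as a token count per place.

step 1: fire α:  (A=4, B=2, C=1, D=2, E=0, F=1) → (A=3, B=2, C=1, D=3, E=2, F=1)
step 2: fire δ:  (A=3, B=2, C=1, D=3, E=2, F=1) → (A=4, B=2, C=1, D=3, E=0, F=1)
step 3: fire α:  (A=4, B=2, C=1, D=3, E=0, F=1) → (A=3, B=2, C=1, D=4, E=2, F=1)

(A=3, B=2, C=1, D=4, E=2, F=1)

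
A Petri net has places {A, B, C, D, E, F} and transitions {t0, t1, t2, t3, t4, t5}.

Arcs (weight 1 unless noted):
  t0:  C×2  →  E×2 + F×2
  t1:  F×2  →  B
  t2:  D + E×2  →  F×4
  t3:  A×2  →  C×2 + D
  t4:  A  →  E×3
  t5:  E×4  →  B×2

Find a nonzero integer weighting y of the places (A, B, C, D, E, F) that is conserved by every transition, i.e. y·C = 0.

y = (A:3, B:2, C:2, D:2, E:1, F:1)

Incidence matrix C (rows=places, cols=transitions):
       t0   t1   t2   t3   t4   t5
    A   0    0    0   -2   -1    0
    B   0    1    0    0    0    2
    C  -2    0    0    2    0    0
    D   0    0   -1    1    0    0
    E   2    0   -2    0    3   -4
    F   2   -2    4    0    0    0

Candidate y = [3, 2, 2, 2, 1, 1]; check y·C column-wise:
  col t0: 3·0 + 2·0 + 2·-2 + 2·0 + 1·2 + 1·2 = 0
  col t1: 3·0 + 2·1 + 2·0 + 2·0 + 1·0 + 1·-2 = 0
  col t2: 3·0 + 2·0 + 2·0 + 2·-1 + 1·-2 + 1·4 = 0
  col t3: 3·-2 + 2·0 + 2·2 + 2·1 + 1·0 + 1·0 = 0
  col t4: 3·-1 + 2·0 + 2·0 + 2·0 + 1·3 + 1·0 = 0
  col t5: 3·0 + 2·2 + 2·0 + 2·0 + 1·-4 + 1·0 = 0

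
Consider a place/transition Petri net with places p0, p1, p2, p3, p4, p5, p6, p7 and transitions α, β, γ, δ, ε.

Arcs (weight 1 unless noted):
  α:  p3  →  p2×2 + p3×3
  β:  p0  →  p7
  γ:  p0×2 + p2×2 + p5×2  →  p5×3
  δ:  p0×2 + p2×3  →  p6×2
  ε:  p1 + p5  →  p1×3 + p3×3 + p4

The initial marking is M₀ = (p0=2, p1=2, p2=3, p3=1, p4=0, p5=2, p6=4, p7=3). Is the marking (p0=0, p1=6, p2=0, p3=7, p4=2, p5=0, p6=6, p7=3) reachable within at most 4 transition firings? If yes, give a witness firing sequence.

step 1: fire δ:  (p0=2, p1=2, p2=3, p3=1, p4=0, p5=2, p6=4, p7=3) → (p0=0, p1=2, p2=0, p3=1, p4=0, p5=2, p6=6, p7=3)
step 2: fire ε:  (p0=0, p1=2, p2=0, p3=1, p4=0, p5=2, p6=6, p7=3) → (p0=0, p1=4, p2=0, p3=4, p4=1, p5=1, p6=6, p7=3)
step 3: fire ε:  (p0=0, p1=4, p2=0, p3=4, p4=1, p5=1, p6=6, p7=3) → (p0=0, p1=6, p2=0, p3=7, p4=2, p5=0, p6=6, p7=3)

YES — reachable via ⟨δ, ε, ε⟩ (3 firings)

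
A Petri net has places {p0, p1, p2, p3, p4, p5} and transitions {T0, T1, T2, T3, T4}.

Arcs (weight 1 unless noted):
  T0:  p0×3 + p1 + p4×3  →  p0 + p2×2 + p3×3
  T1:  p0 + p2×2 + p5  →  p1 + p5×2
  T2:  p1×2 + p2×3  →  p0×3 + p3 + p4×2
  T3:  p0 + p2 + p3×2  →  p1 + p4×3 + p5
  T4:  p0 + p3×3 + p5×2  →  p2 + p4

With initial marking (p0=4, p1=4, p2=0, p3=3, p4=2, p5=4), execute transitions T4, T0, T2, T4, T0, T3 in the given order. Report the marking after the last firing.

step 1: fire T4:  (p0=4, p1=4, p2=0, p3=3, p4=2, p5=4) → (p0=3, p1=4, p2=1, p3=0, p4=3, p5=2)
step 2: fire T0:  (p0=3, p1=4, p2=1, p3=0, p4=3, p5=2) → (p0=1, p1=3, p2=3, p3=3, p4=0, p5=2)
step 3: fire T2:  (p0=1, p1=3, p2=3, p3=3, p4=0, p5=2) → (p0=4, p1=1, p2=0, p3=4, p4=2, p5=2)
step 4: fire T4:  (p0=4, p1=1, p2=0, p3=4, p4=2, p5=2) → (p0=3, p1=1, p2=1, p3=1, p4=3, p5=0)
step 5: fire T0:  (p0=3, p1=1, p2=1, p3=1, p4=3, p5=0) → (p0=1, p1=0, p2=3, p3=4, p4=0, p5=0)
step 6: fire T3:  (p0=1, p1=0, p2=3, p3=4, p4=0, p5=0) → (p0=0, p1=1, p2=2, p3=2, p4=3, p5=1)

(p0=0, p1=1, p2=2, p3=2, p4=3, p5=1)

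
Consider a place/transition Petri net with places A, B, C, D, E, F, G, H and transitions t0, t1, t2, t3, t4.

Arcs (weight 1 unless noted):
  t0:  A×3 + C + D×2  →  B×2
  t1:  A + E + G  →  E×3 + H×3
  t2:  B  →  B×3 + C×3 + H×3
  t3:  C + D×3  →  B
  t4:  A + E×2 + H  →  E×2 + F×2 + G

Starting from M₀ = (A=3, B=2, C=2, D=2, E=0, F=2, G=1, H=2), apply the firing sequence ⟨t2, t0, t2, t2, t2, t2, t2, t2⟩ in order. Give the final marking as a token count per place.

step 1: fire t2:  (A=3, B=2, C=2, D=2, E=0, F=2, G=1, H=2) → (A=3, B=4, C=5, D=2, E=0, F=2, G=1, H=5)
step 2: fire t0:  (A=3, B=4, C=5, D=2, E=0, F=2, G=1, H=5) → (A=0, B=6, C=4, D=0, E=0, F=2, G=1, H=5)
step 3: fire t2:  (A=0, B=6, C=4, D=0, E=0, F=2, G=1, H=5) → (A=0, B=8, C=7, D=0, E=0, F=2, G=1, H=8)
step 4: fire t2:  (A=0, B=8, C=7, D=0, E=0, F=2, G=1, H=8) → (A=0, B=10, C=10, D=0, E=0, F=2, G=1, H=11)
step 5: fire t2:  (A=0, B=10, C=10, D=0, E=0, F=2, G=1, H=11) → (A=0, B=12, C=13, D=0, E=0, F=2, G=1, H=14)
step 6: fire t2:  (A=0, B=12, C=13, D=0, E=0, F=2, G=1, H=14) → (A=0, B=14, C=16, D=0, E=0, F=2, G=1, H=17)
step 7: fire t2:  (A=0, B=14, C=16, D=0, E=0, F=2, G=1, H=17) → (A=0, B=16, C=19, D=0, E=0, F=2, G=1, H=20)
step 8: fire t2:  (A=0, B=16, C=19, D=0, E=0, F=2, G=1, H=20) → (A=0, B=18, C=22, D=0, E=0, F=2, G=1, H=23)

(A=0, B=18, C=22, D=0, E=0, F=2, G=1, H=23)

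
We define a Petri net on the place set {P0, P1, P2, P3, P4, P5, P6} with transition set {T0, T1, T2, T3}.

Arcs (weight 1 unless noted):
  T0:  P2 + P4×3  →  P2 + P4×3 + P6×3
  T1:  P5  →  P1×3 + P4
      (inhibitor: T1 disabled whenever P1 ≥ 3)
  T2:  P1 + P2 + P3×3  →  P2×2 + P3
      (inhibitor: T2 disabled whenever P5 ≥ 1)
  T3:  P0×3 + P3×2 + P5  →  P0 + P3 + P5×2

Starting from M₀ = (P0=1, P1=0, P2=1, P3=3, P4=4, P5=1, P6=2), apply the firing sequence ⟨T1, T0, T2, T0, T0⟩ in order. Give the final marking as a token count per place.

(P0=1, P1=2, P2=2, P3=1, P4=5, P5=0, P6=11)

step 1: fire T1:  (P0=1, P1=0, P2=1, P3=3, P4=4, P5=1, P6=2) → (P0=1, P1=3, P2=1, P3=3, P4=5, P5=0, P6=2)
step 2: fire T0:  (P0=1, P1=3, P2=1, P3=3, P4=5, P5=0, P6=2) → (P0=1, P1=3, P2=1, P3=3, P4=5, P5=0, P6=5)
step 3: fire T2:  (P0=1, P1=3, P2=1, P3=3, P4=5, P5=0, P6=5) → (P0=1, P1=2, P2=2, P3=1, P4=5, P5=0, P6=5)
step 4: fire T0:  (P0=1, P1=2, P2=2, P3=1, P4=5, P5=0, P6=5) → (P0=1, P1=2, P2=2, P3=1, P4=5, P5=0, P6=8)
step 5: fire T0:  (P0=1, P1=2, P2=2, P3=1, P4=5, P5=0, P6=8) → (P0=1, P1=2, P2=2, P3=1, P4=5, P5=0, P6=11)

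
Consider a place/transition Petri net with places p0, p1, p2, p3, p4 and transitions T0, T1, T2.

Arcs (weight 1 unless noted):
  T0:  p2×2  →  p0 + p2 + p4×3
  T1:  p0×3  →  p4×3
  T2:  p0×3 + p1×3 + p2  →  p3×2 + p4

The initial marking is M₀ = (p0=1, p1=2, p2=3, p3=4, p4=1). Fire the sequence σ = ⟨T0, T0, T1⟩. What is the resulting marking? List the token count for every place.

step 1: fire T0:  (p0=1, p1=2, p2=3, p3=4, p4=1) → (p0=2, p1=2, p2=2, p3=4, p4=4)
step 2: fire T0:  (p0=2, p1=2, p2=2, p3=4, p4=4) → (p0=3, p1=2, p2=1, p3=4, p4=7)
step 3: fire T1:  (p0=3, p1=2, p2=1, p3=4, p4=7) → (p0=0, p1=2, p2=1, p3=4, p4=10)

(p0=0, p1=2, p2=1, p3=4, p4=10)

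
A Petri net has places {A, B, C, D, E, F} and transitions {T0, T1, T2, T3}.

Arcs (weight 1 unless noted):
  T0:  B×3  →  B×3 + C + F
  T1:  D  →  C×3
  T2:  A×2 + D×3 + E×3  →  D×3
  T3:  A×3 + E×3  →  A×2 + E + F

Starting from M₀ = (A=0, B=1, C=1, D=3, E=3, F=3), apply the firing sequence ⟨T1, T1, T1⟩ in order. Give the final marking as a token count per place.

step 1: fire T1:  (A=0, B=1, C=1, D=3, E=3, F=3) → (A=0, B=1, C=4, D=2, E=3, F=3)
step 2: fire T1:  (A=0, B=1, C=4, D=2, E=3, F=3) → (A=0, B=1, C=7, D=1, E=3, F=3)
step 3: fire T1:  (A=0, B=1, C=7, D=1, E=3, F=3) → (A=0, B=1, C=10, D=0, E=3, F=3)

(A=0, B=1, C=10, D=0, E=3, F=3)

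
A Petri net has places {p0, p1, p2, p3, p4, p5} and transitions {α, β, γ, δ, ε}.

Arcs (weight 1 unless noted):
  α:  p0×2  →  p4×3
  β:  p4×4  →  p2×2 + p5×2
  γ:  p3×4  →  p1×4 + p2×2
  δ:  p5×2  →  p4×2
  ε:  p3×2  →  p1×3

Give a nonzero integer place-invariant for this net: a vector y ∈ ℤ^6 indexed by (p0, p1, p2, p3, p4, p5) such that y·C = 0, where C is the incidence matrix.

y = (p0:3, p1:2, p2:2, p3:3, p4:2, p5:2)

Incidence matrix C (rows=places, cols=transitions):
        α    β    γ    δ    ε
   p0  -2    0    0    0    0
   p1   0    0    4    0    3
   p2   0    2    2    0    0
   p3   0    0   -4    0   -2
   p4   3   -4    0    2    0
   p5   0    2    0   -2    0

Candidate y = [3, 2, 2, 3, 2, 2]; check y·C column-wise:
  col α: 3·-2 + 2·0 + 2·0 + 3·0 + 2·3 + 2·0 = 0
  col β: 3·0 + 2·0 + 2·2 + 3·0 + 2·-4 + 2·2 = 0
  col γ: 3·0 + 2·4 + 2·2 + 3·-4 + 2·0 + 2·0 = 0
  col δ: 3·0 + 2·0 + 2·0 + 3·0 + 2·2 + 2·-2 = 0
  col ε: 3·0 + 2·3 + 2·0 + 3·-2 + 2·0 + 2·0 = 0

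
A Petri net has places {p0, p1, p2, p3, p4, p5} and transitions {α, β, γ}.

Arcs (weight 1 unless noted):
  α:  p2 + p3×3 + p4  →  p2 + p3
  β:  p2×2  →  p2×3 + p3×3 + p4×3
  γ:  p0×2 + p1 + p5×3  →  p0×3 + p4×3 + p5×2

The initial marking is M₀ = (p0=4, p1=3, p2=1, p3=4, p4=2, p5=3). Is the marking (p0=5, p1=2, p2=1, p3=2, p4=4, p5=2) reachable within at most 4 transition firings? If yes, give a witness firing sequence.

step 1: fire α:  (p0=4, p1=3, p2=1, p3=4, p4=2, p5=3) → (p0=4, p1=3, p2=1, p3=2, p4=1, p5=3)
step 2: fire γ:  (p0=4, p1=3, p2=1, p3=2, p4=1, p5=3) → (p0=5, p1=2, p2=1, p3=2, p4=4, p5=2)

YES — reachable via ⟨α, γ⟩ (2 firings)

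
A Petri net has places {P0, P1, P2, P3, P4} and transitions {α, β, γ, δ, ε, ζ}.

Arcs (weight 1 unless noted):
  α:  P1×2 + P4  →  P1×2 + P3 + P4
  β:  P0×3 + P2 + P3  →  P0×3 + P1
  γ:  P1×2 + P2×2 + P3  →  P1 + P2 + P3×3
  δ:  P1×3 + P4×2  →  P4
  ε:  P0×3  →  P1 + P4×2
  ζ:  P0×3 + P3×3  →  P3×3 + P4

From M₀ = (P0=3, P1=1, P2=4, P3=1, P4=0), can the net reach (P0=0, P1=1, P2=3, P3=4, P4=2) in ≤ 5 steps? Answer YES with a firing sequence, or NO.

step 1: fire ε:  (P0=3, P1=1, P2=4, P3=1, P4=0) → (P0=0, P1=2, P2=4, P3=1, P4=2)
step 2: fire α:  (P0=0, P1=2, P2=4, P3=1, P4=2) → (P0=0, P1=2, P2=4, P3=2, P4=2)
step 3: fire γ:  (P0=0, P1=2, P2=4, P3=2, P4=2) → (P0=0, P1=1, P2=3, P3=4, P4=2)

YES — reachable via ⟨ε, α, γ⟩ (3 firings)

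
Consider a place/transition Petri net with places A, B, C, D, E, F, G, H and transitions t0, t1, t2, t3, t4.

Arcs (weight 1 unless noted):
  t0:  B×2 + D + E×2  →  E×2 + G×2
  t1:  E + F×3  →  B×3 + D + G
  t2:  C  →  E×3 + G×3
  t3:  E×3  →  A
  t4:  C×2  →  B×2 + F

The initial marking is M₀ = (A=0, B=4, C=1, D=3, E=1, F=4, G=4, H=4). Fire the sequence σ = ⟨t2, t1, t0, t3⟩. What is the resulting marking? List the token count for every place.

(A=1, B=5, C=0, D=3, E=0, F=1, G=10, H=4)

step 1: fire t2:  (A=0, B=4, C=1, D=3, E=1, F=4, G=4, H=4) → (A=0, B=4, C=0, D=3, E=4, F=4, G=7, H=4)
step 2: fire t1:  (A=0, B=4, C=0, D=3, E=4, F=4, G=7, H=4) → (A=0, B=7, C=0, D=4, E=3, F=1, G=8, H=4)
step 3: fire t0:  (A=0, B=7, C=0, D=4, E=3, F=1, G=8, H=4) → (A=0, B=5, C=0, D=3, E=3, F=1, G=10, H=4)
step 4: fire t3:  (A=0, B=5, C=0, D=3, E=3, F=1, G=10, H=4) → (A=1, B=5, C=0, D=3, E=0, F=1, G=10, H=4)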